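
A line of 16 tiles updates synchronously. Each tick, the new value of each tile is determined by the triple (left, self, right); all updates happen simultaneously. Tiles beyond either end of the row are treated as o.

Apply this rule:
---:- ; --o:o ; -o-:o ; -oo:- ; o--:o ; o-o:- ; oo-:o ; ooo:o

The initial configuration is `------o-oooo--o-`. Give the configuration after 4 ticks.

ooooooo-ooo-ooo-

o----oo--oooooo-
oo--o-ooo-ooooo-
ooooo--oo--oooo-
ooooooo-ooo-ooo-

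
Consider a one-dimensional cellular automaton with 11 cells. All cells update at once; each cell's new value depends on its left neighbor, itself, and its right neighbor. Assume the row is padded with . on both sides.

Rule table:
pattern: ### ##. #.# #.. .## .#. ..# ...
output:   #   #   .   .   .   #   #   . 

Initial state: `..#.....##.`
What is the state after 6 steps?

.##....#.#.
#.#...##.#.
#.#..#.#.#.
#.#.##.#.#.
#.#..#.#.#.  (repeats step 3; period 2)
step 6: #.#.##.#.#.

#.#.##.#.#.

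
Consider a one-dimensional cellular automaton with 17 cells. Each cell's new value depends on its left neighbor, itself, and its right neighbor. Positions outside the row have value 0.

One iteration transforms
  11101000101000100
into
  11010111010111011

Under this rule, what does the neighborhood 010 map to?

0

At position 4 the neighborhood is 010; the next row has 0 there.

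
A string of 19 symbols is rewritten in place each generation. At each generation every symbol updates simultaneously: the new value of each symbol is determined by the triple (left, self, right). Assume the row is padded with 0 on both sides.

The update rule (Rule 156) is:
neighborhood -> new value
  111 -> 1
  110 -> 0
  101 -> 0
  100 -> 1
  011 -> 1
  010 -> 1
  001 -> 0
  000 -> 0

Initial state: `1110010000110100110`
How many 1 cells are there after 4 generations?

9

1101011000100110101
1001010100110100101
1101010110100110101
1001010100110100101
count of 1: 9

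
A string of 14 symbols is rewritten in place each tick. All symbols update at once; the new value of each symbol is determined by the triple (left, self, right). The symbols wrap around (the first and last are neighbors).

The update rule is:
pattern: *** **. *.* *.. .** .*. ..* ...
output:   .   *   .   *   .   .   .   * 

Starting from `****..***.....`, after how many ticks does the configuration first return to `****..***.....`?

...**...*****.
**..***.....**
.**...*****...
..***.....****
*...*****....*
***.....****..
..*****....**.
*.....****..**
*****....**...
....****..***.
***....**...**
..****..***...
*....**...****
****..***.....

14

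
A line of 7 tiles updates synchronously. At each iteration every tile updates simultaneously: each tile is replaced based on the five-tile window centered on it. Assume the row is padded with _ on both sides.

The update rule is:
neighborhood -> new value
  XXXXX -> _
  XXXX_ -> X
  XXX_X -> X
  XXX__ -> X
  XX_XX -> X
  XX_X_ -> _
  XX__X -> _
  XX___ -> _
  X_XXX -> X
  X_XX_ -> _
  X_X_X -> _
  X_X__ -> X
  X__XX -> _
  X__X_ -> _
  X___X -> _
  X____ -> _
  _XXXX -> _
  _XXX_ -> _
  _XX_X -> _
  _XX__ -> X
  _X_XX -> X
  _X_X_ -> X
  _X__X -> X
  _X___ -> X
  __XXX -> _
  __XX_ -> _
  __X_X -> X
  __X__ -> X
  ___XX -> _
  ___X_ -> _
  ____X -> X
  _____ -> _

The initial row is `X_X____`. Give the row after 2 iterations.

iteration 1: XXXX___
iteration 2: __XX___

__XX___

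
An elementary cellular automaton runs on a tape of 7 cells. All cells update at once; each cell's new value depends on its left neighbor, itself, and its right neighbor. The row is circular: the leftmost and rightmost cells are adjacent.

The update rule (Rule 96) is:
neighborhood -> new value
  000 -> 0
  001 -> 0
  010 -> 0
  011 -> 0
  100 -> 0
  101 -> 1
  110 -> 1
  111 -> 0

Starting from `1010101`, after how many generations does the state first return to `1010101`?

1101010
0110101
1011010
0101101
1010110
0101011
1010101

7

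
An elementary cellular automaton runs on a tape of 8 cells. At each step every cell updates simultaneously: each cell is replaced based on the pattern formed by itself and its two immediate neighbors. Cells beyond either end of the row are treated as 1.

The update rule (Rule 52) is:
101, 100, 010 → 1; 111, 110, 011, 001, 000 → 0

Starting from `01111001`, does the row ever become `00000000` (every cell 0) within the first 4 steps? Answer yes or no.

no

step 1: 10000100
step 2: 01000110
step 3: 11100001
step 4: 00010000
step 4 is 00010000, still not uniform 0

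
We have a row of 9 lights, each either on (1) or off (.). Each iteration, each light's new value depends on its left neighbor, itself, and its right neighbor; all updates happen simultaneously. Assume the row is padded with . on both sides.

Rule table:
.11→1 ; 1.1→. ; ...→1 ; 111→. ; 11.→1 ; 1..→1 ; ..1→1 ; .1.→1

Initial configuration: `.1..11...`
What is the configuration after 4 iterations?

1.......1

111111111
1.......1
111111111  (repeats iteration 1; period 2)
iteration 4: 1.......1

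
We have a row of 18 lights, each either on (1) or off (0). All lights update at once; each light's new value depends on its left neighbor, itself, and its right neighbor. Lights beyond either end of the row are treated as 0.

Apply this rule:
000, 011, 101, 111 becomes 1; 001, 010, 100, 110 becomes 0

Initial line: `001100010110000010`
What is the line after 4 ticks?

101001001100111000
010000001000110011
000111100010100010
110111001001001000

110111001001001000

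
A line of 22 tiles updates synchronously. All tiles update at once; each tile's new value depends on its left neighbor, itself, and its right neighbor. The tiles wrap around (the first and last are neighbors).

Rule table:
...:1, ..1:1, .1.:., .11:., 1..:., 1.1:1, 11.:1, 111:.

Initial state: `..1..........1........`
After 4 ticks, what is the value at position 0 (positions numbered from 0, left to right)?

1

tick 1: 11..111111111..1111111
tick 2: .1.1........1.1.......
tick 3: 1.1..1111111.1..111111
tick 4: 11..1......11..1......
position 0 holds 1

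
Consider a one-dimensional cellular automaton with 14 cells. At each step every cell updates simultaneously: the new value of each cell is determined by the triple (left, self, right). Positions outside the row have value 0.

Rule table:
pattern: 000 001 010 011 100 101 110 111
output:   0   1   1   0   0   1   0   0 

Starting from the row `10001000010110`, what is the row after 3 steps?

10011000111000
10100001000000
11100011000000

11100011000000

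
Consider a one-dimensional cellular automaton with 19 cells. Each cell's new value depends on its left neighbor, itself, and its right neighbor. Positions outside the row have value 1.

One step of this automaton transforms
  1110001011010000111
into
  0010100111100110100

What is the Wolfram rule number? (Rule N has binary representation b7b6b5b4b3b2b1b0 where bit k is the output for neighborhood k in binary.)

105

position 0: 111 → 0  (bit 7 = 0)
position 2: 110 → 1  (bit 6 = 1)
position 7: 101 → 1  (bit 5 = 1)
position 3: 100 → 0  (bit 4 = 0)
position 8: 011 → 1  (bit 3 = 1)
position 6: 010 → 0  (bit 2 = 0)
position 5: 001 → 0  (bit 1 = 0)
position 4: 000 → 1  (bit 0 = 1)
bits b7..b0 = 01101001 = 105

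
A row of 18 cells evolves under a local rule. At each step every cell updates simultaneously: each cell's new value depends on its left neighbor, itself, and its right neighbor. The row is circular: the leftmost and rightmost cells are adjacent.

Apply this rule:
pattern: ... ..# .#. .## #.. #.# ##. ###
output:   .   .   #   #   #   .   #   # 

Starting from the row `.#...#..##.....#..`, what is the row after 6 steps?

step 1: .##..##.###....##.
step 2: .###.##.####...###
step 3: .###.##.#####..###
step 4: .###.##.######.###
step 5: .###.##.######.###  (fixed point — unchanged through step 6)

.###.##.######.###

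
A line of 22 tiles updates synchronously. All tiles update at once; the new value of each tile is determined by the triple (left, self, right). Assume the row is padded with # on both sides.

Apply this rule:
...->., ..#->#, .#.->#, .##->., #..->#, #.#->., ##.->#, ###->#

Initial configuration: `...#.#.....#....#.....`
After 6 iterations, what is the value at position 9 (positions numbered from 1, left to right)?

#

iteration 1: #.##.##...###..###...#
iteration 2: #..#..##.#.####.###.#.
iteration 3: ######.#.#..###..##.#.
iteration 4: ######.#.###.####.#.#.
iteration 5: ######.#..##..###.#.#.
iteration 6: ######.###.###.##.#.#.
position 9 holds #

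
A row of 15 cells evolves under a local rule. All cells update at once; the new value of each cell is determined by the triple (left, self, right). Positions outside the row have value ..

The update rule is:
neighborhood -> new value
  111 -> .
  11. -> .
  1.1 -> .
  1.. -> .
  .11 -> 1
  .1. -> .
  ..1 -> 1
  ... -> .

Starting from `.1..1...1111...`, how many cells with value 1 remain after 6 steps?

2

1..1...11......
..1...11.......
.1...11........
1...11.........
...11..........
..11...........
count of 1: 2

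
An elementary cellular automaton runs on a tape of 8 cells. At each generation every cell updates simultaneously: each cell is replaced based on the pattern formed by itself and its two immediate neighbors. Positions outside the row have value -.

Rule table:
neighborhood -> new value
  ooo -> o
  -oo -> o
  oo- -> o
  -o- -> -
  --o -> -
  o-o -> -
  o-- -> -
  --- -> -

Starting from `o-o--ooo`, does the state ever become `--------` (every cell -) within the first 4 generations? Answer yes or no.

no

-----ooo
-----ooo  (fixed point — unchanged through generation 4)
generation 4 is -----ooo, still not uniform -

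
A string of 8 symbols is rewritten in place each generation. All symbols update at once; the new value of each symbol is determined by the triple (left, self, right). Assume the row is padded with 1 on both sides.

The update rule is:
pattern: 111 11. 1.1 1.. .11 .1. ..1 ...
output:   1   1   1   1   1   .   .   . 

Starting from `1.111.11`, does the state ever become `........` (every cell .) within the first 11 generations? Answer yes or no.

no

11111111
11111111  (fixed point — unchanged through generation 11)
generation 11 is 11111111, still not uniform .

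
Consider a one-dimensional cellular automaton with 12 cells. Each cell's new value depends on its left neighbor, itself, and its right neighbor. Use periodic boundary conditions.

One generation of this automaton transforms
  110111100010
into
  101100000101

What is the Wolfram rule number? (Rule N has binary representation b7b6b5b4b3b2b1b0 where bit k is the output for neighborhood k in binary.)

42

position 4: 111 → 0  (bit 7 = 0)
position 1: 110 → 0  (bit 6 = 0)
position 2: 101 → 1  (bit 5 = 1)
position 7: 100 → 0  (bit 4 = 0)
position 0: 011 → 1  (bit 3 = 1)
position 10: 010 → 0  (bit 2 = 0)
position 9: 001 → 1  (bit 1 = 1)
position 8: 000 → 0  (bit 0 = 0)
bits b7..b0 = 00101010 = 42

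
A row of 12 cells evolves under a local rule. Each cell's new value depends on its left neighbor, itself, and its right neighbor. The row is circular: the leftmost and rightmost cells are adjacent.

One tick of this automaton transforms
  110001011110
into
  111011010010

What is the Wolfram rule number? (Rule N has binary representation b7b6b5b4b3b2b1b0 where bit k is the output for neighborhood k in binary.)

94

position 8: 111 → 0  (bit 7 = 0)
position 1: 110 → 1  (bit 6 = 1)
position 6: 101 → 0  (bit 5 = 0)
position 2: 100 → 1  (bit 4 = 1)
position 0: 011 → 1  (bit 3 = 1)
position 5: 010 → 1  (bit 2 = 1)
position 4: 001 → 1  (bit 1 = 1)
position 3: 000 → 0  (bit 0 = 0)
bits b7..b0 = 01011110 = 94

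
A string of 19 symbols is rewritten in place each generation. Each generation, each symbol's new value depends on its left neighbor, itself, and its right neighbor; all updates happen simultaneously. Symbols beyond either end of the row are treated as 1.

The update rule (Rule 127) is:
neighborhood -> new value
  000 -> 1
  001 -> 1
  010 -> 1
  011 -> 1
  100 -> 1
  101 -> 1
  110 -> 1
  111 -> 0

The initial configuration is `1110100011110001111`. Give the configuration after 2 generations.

0011111110011111000
1110000011110001111

1110000011110001111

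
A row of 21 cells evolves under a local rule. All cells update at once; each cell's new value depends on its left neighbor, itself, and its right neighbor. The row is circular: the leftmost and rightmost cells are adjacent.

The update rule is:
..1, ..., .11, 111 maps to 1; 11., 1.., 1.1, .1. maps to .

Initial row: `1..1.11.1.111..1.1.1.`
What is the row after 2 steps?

..1..1....11..1......
11..1..1111..1..11111

11..1..1111..1..11111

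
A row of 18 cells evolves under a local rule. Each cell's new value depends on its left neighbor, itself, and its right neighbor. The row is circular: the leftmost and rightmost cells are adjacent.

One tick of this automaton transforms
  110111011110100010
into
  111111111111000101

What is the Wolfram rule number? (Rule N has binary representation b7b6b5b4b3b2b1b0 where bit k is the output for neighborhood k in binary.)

234

position 4: 111 → 1  (bit 7 = 1)
position 1: 110 → 1  (bit 6 = 1)
position 2: 101 → 1  (bit 5 = 1)
position 13: 100 → 0  (bit 4 = 0)
position 0: 011 → 1  (bit 3 = 1)
position 12: 010 → 0  (bit 2 = 0)
position 15: 001 → 1  (bit 1 = 1)
position 14: 000 → 0  (bit 0 = 0)
bits b7..b0 = 11101010 = 234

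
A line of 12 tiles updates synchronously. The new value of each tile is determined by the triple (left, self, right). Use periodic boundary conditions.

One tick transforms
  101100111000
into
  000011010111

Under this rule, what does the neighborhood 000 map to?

At position 10 the neighborhood is 000; the next row has 1 there.

1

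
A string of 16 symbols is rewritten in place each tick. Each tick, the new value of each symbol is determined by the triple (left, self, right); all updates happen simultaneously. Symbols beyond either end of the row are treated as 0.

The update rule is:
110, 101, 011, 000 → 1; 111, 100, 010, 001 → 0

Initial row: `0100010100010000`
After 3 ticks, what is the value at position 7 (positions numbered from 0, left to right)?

1

tick 1: 0001001001000111
tick 2: 1100000000010101
tick 3: 1101111111001010
position 7 holds 1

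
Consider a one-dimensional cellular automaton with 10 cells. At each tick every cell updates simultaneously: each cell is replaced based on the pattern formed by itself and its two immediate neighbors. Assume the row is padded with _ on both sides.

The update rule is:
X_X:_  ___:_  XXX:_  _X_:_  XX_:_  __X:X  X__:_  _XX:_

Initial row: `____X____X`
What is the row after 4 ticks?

___X____X_
__X____X__
_X____X___
X____X____

X____X____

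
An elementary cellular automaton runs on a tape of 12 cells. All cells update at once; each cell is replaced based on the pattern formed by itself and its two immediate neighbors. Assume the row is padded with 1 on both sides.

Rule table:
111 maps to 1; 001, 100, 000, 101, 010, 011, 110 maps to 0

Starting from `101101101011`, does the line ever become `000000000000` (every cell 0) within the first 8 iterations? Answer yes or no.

iteration 1: 000000000001
iteration 2: 000000000000
all cells are 0 at iteration 2

yes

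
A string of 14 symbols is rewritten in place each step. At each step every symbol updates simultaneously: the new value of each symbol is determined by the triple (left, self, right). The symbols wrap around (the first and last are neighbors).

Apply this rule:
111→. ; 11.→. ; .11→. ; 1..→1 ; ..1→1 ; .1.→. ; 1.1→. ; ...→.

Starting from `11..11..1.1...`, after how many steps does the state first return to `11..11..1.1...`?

2

..11..11...1.1
11..11..1.1...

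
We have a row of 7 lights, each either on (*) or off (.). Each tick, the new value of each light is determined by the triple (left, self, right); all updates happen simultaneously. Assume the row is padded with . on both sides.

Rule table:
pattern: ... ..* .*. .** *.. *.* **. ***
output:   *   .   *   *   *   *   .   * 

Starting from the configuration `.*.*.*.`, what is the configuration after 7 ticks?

.***.**

tick 1: .******
tick 2: .*****.
tick 3: .****.*
tick 4: .***.**
tick 5: .**.**.
tick 6: .*.**.*
tick 7: .***.**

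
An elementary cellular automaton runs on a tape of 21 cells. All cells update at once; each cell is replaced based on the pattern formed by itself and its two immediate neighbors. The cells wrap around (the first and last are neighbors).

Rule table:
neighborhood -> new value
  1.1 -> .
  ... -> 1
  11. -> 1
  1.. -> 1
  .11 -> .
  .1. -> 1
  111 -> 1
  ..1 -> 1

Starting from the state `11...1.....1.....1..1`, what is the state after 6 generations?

111..1111111111111111

generation 1: 11111111111111111111.
generation 2: .1111111111111111111.
generation 3: 1.1111111111111111111
generation 4: 1..111111111111111111
generation 5: 111.11111111111111111
generation 6: 111..1111111111111111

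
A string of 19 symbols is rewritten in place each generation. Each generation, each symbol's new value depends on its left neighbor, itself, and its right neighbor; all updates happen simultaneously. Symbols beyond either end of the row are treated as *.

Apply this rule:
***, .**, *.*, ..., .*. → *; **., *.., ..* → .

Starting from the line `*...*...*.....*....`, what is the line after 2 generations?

..**********.****.*

..*.*.*.*.***.*.**.
..**********.****.*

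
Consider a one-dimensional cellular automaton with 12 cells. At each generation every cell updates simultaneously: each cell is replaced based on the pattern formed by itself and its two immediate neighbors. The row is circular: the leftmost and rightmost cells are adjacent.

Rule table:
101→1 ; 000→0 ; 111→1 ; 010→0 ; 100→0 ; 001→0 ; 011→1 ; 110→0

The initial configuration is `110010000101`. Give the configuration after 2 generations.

100000000011
000000000011

000000000011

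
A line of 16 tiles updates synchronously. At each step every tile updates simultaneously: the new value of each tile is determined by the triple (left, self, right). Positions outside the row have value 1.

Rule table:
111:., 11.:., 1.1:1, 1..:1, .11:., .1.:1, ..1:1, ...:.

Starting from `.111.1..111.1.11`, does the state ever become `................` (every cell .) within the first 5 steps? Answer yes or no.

1...1111...111..
.1.1....1.1...11
11111..11111.1..
.....11.....1111
1...1..1...1....
step 5 is 1...1..1...1...., still not uniform .

no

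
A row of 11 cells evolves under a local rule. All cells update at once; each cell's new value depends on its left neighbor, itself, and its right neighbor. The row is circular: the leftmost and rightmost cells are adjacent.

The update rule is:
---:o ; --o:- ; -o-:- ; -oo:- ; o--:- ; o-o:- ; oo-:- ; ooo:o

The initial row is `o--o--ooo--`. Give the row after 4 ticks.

tick 1: -------o---
tick 2: oooooo---oo
tick 3: ooooo--o--o
tick 4: oooo-------

oooo-------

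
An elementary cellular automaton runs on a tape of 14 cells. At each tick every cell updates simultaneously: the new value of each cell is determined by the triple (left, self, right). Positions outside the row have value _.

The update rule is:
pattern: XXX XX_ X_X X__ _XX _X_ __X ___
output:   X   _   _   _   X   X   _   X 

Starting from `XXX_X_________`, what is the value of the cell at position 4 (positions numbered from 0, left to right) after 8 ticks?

XX__X_XXXXXXXX
X___X_XXXXXXX_
X_X_X_XXXXXX__
X_X_X_XXXXX__X
X_X_X_XXXX___X
X_X_X_XXX__X_X
X_X_X_XX___X_X
X_X_X_X__X_X_X
position 4 holds X

X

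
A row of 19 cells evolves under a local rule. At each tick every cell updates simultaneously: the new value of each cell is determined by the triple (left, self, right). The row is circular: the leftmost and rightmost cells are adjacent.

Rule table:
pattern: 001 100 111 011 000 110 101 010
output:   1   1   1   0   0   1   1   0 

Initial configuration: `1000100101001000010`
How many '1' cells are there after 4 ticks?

11

0101011010110100101
1010101101011011010
0101010110101101101
1010101011010110110
count of 1: 11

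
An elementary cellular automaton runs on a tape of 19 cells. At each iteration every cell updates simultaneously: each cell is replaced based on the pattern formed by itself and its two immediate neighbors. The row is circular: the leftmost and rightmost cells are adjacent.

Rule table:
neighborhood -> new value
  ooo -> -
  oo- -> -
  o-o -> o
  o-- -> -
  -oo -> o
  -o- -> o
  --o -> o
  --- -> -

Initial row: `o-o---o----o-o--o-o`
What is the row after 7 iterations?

o---oo---oo---oo--o

-oo--oo---oooo-oooo
oo--oo---oo---oo---
o--oo---oo---oo---o
--oo---oo---oo---oo
-oo---oo---oo---oo-
oo---oo---oo---oo--
o---oo---oo---oo--o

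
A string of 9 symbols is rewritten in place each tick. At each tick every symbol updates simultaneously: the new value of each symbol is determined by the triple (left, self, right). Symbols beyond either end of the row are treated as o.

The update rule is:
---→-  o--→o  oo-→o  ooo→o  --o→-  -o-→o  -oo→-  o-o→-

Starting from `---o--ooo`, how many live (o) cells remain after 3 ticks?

5

tick 1: o--oo--oo
tick 2: oo--oo--o
tick 3: ooo--oo--
count of o: 5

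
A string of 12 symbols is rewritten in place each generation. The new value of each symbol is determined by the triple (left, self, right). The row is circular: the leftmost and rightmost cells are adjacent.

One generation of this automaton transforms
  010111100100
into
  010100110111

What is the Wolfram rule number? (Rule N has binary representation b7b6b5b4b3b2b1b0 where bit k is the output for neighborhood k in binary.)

93

position 4: 111 → 0  (bit 7 = 0)
position 6: 110 → 1  (bit 6 = 1)
position 2: 101 → 0  (bit 5 = 0)
position 7: 100 → 1  (bit 4 = 1)
position 3: 011 → 1  (bit 3 = 1)
position 1: 010 → 1  (bit 2 = 1)
position 0: 001 → 0  (bit 1 = 0)
position 11: 000 → 1  (bit 0 = 1)
bits b7..b0 = 01011101 = 93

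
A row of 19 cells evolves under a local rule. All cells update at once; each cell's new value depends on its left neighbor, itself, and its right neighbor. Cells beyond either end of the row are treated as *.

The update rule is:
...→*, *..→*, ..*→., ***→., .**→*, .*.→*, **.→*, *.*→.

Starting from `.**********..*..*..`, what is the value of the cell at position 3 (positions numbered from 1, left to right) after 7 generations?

.

generation 1: .*........**.**.**.
generation 2: .********.**.**.**.
generation 3: .*......*.**.**.**.
generation 4: .******.*.**.**.**.
generation 5: .*....*.*.**.**.**.
generation 6: .****.*.*.**.**.**.
generation 7: .*..*.*.*.**.**.**.
position 3 holds .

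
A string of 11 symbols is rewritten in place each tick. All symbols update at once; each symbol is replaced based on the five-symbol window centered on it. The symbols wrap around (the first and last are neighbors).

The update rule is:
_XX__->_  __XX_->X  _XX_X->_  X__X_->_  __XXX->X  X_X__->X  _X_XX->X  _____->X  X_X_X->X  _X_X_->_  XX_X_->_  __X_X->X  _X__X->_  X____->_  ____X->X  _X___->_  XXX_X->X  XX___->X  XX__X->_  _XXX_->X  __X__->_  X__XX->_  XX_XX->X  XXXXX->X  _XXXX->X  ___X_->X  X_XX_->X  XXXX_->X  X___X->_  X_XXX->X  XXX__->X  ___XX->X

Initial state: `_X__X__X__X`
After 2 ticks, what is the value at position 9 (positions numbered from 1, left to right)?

tick 1: _X________X
tick 2: _X__XXXXXXX
position 9 holds X

X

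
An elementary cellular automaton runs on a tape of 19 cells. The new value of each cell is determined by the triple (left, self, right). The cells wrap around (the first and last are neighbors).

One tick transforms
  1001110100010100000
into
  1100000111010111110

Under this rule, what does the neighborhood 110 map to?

0

At position 5 the neighborhood is 110; the next row has 0 there.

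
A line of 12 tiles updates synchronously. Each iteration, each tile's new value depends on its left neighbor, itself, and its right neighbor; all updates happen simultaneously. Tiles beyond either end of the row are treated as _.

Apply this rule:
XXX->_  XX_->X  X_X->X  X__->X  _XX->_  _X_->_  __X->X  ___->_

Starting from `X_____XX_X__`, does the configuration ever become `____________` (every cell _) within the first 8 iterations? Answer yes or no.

iteration 1: _X___X_XX_X_
iteration 2: X_X_X_X_XX_X
iteration 3: _X_X_X_X_XX_
iteration 4: X_X_X_X_X_XX
iteration 5: _X_X_X_X_X_X
iteration 6: X_X_X_X_X_X_
iteration 7: _X_X_X_X_X_X  (repeats iteration 5; period 2)
iteration 8: X_X_X_X_X_X_
iteration 8 is X_X_X_X_X_X_, still not uniform _

no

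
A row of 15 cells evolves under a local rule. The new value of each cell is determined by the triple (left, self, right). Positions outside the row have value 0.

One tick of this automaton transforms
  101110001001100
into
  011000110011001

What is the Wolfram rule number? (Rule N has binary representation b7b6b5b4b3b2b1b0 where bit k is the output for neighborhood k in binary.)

position 3: 111 → 0  (bit 7 = 0)
position 4: 110 → 0  (bit 6 = 0)
position 1: 101 → 1  (bit 5 = 1)
position 5: 100 → 0  (bit 4 = 0)
position 2: 011 → 1  (bit 3 = 1)
position 0: 010 → 0  (bit 2 = 0)
position 7: 001 → 1  (bit 1 = 1)
position 6: 000 → 1  (bit 0 = 1)
bits b7..b0 = 00101011 = 43

43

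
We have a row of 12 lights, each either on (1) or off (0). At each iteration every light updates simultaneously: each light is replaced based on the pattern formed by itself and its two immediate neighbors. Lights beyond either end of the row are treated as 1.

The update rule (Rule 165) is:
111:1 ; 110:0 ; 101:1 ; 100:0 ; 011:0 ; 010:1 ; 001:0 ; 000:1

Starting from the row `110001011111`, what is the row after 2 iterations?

000110010111

100101101111
000110010111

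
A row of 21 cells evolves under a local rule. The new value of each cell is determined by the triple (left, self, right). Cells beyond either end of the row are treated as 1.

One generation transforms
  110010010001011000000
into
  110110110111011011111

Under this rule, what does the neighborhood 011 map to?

At position 13 the neighborhood is 011; the next row has 1 there.

1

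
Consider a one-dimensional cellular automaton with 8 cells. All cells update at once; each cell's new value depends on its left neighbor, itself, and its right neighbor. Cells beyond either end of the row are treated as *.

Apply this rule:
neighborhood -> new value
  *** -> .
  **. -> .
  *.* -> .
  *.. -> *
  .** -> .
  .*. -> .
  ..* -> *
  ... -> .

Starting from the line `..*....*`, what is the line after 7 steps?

.*..*.**

step 1: **.*..*.
step 2: ....**..
step 3: *..*..**
step 4: .**.**..
step 5: ......**
step 6: *....*..
step 7: .*..*.**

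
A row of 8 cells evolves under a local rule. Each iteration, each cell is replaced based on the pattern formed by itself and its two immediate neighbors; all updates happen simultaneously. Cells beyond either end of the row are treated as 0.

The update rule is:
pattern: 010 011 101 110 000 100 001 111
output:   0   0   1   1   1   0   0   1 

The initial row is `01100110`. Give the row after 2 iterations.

00100010
10001000

10001000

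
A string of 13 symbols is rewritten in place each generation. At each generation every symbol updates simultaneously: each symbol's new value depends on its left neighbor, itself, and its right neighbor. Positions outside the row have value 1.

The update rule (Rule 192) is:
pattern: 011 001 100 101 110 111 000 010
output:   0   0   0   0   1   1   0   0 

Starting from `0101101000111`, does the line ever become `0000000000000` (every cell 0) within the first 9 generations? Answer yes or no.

yes

0000100000011
0000000000001
0000000000000
all cells are 0 at generation 3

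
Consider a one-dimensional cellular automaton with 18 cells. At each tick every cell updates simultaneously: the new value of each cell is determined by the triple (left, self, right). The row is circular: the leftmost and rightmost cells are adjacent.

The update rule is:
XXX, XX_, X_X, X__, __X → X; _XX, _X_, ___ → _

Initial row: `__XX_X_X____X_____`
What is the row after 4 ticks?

_X_XX_X_X__X_X____
X_X_XX_X_XX_X_X___
_X_X_XX_X_XX_X_X_X
X_X_X_XX_X_XX_X_X_

X_X_X_XX_X_XX_X_X_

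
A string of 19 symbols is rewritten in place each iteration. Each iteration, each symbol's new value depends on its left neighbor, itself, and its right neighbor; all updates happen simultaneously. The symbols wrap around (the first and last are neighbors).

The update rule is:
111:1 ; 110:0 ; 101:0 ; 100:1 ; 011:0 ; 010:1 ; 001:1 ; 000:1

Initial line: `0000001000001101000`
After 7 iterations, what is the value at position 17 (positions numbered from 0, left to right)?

1111111111110001111
1111111111101110111
1111111111000100011
1111111110111111101
1111111100011111000
0111111011101110111
0011110001000100010
position 17 holds 1

1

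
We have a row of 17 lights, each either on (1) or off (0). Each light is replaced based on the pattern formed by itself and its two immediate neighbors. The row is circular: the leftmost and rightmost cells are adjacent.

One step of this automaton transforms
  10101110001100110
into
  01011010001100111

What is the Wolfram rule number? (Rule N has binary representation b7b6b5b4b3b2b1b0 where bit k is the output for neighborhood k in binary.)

position 5: 111 → 0  (bit 7 = 0)
position 6: 110 → 1  (bit 6 = 1)
position 1: 101 → 1  (bit 5 = 1)
position 7: 100 → 0  (bit 4 = 0)
position 4: 011 → 1  (bit 3 = 1)
position 0: 010 → 0  (bit 2 = 0)
position 9: 001 → 0  (bit 1 = 0)
position 8: 000 → 0  (bit 0 = 0)
bits b7..b0 = 01101000 = 104

104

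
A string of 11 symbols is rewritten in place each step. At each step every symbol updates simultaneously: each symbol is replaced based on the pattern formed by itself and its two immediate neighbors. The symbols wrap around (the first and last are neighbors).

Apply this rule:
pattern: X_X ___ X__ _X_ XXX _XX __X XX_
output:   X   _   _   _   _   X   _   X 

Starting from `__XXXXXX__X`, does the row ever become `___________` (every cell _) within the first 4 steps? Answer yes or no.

yes

step 1: __X____X___
step 2: ___________
all cells are _ at step 2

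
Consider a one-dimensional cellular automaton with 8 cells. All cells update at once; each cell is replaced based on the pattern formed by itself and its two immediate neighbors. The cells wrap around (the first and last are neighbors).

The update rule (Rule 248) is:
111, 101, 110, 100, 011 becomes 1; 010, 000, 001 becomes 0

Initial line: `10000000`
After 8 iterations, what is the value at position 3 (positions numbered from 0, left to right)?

0

01000000
00100000
00010000
00001000
00000100
00000010
00000001
10000000
position 3 holds 0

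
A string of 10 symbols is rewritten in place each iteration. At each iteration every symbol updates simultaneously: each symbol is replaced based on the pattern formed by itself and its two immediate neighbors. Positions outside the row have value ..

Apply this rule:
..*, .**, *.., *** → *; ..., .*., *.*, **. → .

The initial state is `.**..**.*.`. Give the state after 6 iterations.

**.***...*
*..**.*.*.
.***.....*
***.*...*.
**...*.*.*
*.*.*.....

*.*.*.....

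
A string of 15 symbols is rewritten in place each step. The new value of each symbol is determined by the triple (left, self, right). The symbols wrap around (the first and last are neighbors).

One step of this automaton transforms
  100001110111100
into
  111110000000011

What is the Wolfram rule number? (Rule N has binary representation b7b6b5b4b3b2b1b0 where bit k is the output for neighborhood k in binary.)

position 6: 111 → 0  (bit 7 = 0)
position 7: 110 → 0  (bit 6 = 0)
position 8: 101 → 0  (bit 5 = 0)
position 1: 100 → 1  (bit 4 = 1)
position 5: 011 → 0  (bit 3 = 0)
position 0: 010 → 1  (bit 2 = 1)
position 4: 001 → 1  (bit 1 = 1)
position 2: 000 → 1  (bit 0 = 1)
bits b7..b0 = 00010111 = 23

23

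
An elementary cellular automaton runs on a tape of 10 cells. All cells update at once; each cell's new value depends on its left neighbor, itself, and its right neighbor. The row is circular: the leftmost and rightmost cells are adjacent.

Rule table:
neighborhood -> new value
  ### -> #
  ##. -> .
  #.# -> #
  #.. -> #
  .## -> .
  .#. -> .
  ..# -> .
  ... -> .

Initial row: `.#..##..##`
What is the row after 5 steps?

#...#.#...

#.#...#...
.#.#...#..
..#.#...#.
...#.#...#
#...#.#...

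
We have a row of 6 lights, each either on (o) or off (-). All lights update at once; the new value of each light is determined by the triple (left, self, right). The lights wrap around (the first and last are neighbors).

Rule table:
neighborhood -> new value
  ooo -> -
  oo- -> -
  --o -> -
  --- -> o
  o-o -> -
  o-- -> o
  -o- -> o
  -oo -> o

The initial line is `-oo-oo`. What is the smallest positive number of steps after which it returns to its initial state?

2

step 1: -o--o-
step 2: -oo-oo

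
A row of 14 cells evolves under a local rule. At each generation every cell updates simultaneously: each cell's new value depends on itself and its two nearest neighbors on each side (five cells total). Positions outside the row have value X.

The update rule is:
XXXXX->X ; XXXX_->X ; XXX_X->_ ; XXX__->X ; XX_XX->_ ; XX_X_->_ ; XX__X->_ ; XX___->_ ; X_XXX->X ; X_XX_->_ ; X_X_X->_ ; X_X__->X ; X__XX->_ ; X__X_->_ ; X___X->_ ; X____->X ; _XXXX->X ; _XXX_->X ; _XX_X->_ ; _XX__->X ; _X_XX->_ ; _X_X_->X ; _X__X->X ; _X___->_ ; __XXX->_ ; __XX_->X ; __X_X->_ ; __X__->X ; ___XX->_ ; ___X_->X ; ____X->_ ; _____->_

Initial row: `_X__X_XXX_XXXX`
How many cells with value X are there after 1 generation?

8

_XX___XX__XXXX
count of X: 8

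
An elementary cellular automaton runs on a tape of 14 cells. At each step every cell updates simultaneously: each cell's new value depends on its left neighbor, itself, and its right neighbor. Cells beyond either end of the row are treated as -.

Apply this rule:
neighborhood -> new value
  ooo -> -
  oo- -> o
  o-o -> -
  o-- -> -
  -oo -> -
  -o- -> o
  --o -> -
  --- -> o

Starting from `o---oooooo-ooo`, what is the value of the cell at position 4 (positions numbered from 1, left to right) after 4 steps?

-

o-o------o---o
o-o-oooo-o-o-o
o-o----o-o-o-o
o-o-oo-o-o-o-o
position 4 holds -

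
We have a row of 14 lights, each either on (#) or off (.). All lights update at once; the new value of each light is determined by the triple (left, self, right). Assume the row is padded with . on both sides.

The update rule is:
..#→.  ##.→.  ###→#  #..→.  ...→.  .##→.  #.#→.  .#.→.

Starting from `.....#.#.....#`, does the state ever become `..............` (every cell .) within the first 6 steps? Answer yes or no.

yes

..............
all cells are . at step 1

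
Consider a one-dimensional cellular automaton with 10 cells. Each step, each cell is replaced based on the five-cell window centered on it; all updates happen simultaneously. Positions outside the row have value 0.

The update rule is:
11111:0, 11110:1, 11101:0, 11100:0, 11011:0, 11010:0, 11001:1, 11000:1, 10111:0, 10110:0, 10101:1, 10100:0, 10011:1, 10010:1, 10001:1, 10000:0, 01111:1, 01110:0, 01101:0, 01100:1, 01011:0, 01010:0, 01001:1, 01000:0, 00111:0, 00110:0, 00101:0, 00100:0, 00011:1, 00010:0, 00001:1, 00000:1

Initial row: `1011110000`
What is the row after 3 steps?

0001100110

0001101011
1110001001
0001100110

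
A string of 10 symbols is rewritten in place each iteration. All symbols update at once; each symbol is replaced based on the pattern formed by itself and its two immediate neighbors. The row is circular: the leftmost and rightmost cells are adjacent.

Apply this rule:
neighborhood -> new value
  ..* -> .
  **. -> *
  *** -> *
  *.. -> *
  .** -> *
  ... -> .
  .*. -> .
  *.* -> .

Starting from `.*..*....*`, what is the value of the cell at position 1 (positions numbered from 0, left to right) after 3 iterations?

iteration 1: ..*..*....
iteration 2: ...*..*...
iteration 3: ....*..*..
position 1 holds .

.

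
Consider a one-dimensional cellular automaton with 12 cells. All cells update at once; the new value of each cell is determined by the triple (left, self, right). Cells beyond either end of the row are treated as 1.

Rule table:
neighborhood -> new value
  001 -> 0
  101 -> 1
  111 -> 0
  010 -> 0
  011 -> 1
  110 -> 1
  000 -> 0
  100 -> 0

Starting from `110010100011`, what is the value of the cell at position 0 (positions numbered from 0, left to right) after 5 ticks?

1

010001000010
100000000001
100000000001  (fixed point — unchanged through tick 5)
position 0 holds 1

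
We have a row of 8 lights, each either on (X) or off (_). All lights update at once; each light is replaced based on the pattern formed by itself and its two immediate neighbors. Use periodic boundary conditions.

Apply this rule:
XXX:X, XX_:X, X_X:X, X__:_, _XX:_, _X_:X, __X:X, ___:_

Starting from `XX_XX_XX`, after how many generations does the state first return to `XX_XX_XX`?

XXX_XX_X
XXXX_XX_
_XXXX_XX
X_XXXX_X
XX_XXXX_
_XX_XXXX
X_XX_XXX
XX_XX_XX

8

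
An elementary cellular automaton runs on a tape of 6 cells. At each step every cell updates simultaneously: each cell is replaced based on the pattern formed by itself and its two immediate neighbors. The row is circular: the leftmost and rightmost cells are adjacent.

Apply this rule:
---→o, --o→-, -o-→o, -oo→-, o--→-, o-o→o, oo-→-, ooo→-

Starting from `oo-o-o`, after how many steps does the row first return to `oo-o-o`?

6

--ooo-
o-----
o-ooo-
oo---o
---o--
oo-o-o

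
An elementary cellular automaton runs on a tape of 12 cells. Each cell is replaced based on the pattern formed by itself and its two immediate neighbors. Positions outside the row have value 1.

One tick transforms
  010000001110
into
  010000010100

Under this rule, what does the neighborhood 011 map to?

At position 8 the neighborhood is 011; the next row has 0 there.

0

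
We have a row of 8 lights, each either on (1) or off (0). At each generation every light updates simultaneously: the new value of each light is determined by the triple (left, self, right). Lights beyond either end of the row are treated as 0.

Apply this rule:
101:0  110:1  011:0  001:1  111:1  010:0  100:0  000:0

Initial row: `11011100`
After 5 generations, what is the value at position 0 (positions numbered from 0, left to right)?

01001100
10010100
00100000
01000000
10000000
position 0 holds 1

1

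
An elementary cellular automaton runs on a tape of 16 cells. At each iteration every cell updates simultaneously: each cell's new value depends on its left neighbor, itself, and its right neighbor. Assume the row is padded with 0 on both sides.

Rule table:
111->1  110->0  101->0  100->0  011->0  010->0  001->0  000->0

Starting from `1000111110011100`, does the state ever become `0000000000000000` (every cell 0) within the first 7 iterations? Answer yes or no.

yes

0000011100001000
0000001000000000
0000000000000000
all cells are 0 at iteration 3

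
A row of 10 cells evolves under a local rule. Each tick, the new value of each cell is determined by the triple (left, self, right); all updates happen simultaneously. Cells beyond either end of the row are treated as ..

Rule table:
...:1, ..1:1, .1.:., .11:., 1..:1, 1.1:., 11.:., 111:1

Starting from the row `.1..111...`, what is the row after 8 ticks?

.1.11.1...

1.11.1.111
........1.
11111111.1
.111111...
1.1111.111
...11...1.
111..111.1
.1.11.1...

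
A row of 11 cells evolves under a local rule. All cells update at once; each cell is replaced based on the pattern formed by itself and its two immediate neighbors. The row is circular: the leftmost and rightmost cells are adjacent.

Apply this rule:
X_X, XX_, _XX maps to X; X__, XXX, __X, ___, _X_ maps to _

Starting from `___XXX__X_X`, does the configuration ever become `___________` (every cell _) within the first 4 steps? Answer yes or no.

___X_X___X_
____X______
___________
all cells are _ at step 3

yes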